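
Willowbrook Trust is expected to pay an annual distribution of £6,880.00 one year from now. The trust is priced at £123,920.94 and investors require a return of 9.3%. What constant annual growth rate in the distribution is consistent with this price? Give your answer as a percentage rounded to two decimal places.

3.75%

P = D₁/(r−g) ⇒ g = r − D₁/P = 0.093 − £6,880.00/£123,920.94 = 0.037481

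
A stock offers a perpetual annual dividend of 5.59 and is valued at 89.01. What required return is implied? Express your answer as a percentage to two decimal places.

P = C/r ⇒ r = C/P = 5.59/89.01 = 0.062802

6.28%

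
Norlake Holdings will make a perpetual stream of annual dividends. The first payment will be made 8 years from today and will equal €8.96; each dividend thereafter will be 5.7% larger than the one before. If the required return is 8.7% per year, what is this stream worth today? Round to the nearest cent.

€166.56

Value at end of year 7: C₁ / (r − g) = €8.96 / (0.087 − 0.057) = €298.6667
Discount to today: PV = €298.6667 / (1 + 0.087)^7 = €298.6667 / 1.793109 = €166.56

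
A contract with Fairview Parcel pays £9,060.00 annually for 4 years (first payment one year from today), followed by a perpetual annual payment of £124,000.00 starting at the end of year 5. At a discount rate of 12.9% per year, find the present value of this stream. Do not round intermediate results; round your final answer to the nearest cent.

PV of 4-year annuity: £9,060.00 × [1 − (1+0.129)^−4] / 0.129 = 27004.79933
Perpetuity value at year 4: £124,000.00 / 0.129 = 961240.31008
PV of perpetuity: 961240.31008 / (1+0.129)^4 = 591638.20009
Total PV = 27004.79933 + 591638.20009 = 618642.99941

£618643.00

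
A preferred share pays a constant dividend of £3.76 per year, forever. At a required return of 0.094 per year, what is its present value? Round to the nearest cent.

£40.00

Level perpetuity: PV = C / r = £3.76 / 0.094 = £40.00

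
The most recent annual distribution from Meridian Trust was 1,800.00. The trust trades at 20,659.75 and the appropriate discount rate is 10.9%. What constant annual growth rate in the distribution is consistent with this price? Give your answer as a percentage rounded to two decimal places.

P = D₀(1+g)/(r−g) ⇒ P(r−g) = D₀(1+g) ⇒ g(P+D₀) = P·r − D₀
g = (P·r − D₀)/(P + D₀) = (20,659.75×0.109 − 1,800.00) / (20,659.75 + 1,800.00) = 0.020121

2.01%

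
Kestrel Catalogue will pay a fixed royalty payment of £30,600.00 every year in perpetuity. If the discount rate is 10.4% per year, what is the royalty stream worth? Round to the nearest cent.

£294230.77

Level perpetuity: PV = C / r = £30,600.00 / 0.104 = £294,230.77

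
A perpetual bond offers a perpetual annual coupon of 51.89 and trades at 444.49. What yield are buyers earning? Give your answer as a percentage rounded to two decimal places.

P = C/r ⇒ r = C/P = 51.89/444.49 = 0.116741

11.67%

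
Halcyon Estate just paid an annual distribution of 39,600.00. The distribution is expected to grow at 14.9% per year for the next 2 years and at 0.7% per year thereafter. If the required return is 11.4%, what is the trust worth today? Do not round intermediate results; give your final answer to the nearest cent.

479441.79

D_1 = 45500.40000
D_2 = 52279.95960
Terminal value at year 2: TV = D_2×(1+g_2)/(r−g_2) = 52645.91932/0.107 = 492017.93754
P_0 = D_1/(1+r)^1 + D_2/(1+r)^2 + TV/(1+r)^2
    = 40844.16517 + 42127.41991 + 396470.20421 = 479441.78929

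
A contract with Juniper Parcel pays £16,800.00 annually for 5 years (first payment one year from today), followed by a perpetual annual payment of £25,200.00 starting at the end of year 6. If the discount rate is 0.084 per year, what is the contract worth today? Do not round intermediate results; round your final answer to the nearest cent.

£266811.86

PV of 5-year annuity: £16,800.00 × [1 − (1+0.084)^−5] / 0.084 = 66376.27182
Perpetuity value at year 5: £25,200.00 / 0.084 = 300000.00000
PV of perpetuity: 300000.00000 / (1+0.084)^5 = 200435.59227
Total PV = 66376.27182 + 200435.59227 = 266811.86409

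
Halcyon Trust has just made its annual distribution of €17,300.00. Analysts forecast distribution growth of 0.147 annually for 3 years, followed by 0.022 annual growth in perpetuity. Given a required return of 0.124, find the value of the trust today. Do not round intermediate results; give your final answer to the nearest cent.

€238252.52

D_1 = 19843.10000
D_2 = 22760.03570
D_3 = 26105.76095
Terminal value at year 3: TV = D_3×(1+g_2)/(r−g_2) = 26680.08769/0.102 = 261569.48714
P_0 = D_1/(1+r)^1 + D_2/(1+r)^2 + D_3/(1+r)^3 + TV/(1+r)^3
    = 17654.00356 + 18015.25096 + 18383.89044 + 184199.37283 = 238252.51780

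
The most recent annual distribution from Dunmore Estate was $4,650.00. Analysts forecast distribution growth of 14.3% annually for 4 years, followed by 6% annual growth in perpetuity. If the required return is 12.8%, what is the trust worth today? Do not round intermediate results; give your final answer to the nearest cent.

D_1 = 5314.95000
D_2 = 6074.98785
D_3 = 6943.71111
D_4 = 7936.66180
Terminal value at year 4: TV = D_4×(1+g_2)/(r−g_2) = 8412.86151/0.068 = 123718.55161
P_0 = D_1/(1+r)^1 + D_2/(1+r)^2 + D_3/(1+r)^3 + D_4/(1+r)^4 + TV/(1+r)^4
    = 4711.83511 + 4774.49249 + 4837.98308 + 4902.31796 + 76418.48586 = 95645.11450

$95645.11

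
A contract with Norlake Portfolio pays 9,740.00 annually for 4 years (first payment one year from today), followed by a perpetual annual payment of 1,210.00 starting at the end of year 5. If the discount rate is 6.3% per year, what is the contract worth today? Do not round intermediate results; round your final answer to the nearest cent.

48561.78

PV of 4-year annuity: 9,740.00 × [1 − (1+0.063)^−4] / 0.063 = 33519.56774
Perpetuity value at year 4: 1,210.00 / 0.063 = 19206.34921
PV of perpetuity: 19206.34921 / (1+0.063)^4 = 15042.21399
Total PV = 33519.56774 + 15042.21399 = 48561.78173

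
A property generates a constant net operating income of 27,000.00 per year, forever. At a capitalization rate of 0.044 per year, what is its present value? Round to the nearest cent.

Level perpetuity: PV = C / r = 27,000.00 / 0.044 = 613,636.36

613636.36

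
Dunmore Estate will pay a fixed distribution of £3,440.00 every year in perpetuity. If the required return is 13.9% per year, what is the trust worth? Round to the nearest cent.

Level perpetuity: PV = C / r = £3,440.00 / 0.139 = £24,748.20

£24748.20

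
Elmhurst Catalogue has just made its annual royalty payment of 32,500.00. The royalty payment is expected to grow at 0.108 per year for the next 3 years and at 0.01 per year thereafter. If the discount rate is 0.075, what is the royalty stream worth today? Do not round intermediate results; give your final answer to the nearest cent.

D_1 = 36010.00000
D_2 = 39899.08000
D_3 = 44208.18064
Terminal value at year 3: TV = D_3×(1+g_2)/(r−g_2) = 44650.26245/0.065 = 686927.11456
P_0 = D_1/(1+r)^1 + D_2/(1+r)^2 + D_3/(1+r)^3 + TV/(1+r)^3
    = 33497.67442 + 34525.97512 + 35585.84226 + 552949.24135 = 656558.73315

656558.73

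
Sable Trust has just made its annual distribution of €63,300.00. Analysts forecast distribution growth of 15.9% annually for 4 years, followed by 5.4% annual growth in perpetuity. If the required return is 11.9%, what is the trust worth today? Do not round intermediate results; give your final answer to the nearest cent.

€1457907.66

D_1 = 73364.70000
D_2 = 85029.68730
D_3 = 98549.40758
D_4 = 114218.76339
Terminal value at year 4: TV = D_4×(1+g_2)/(r−g_2) = 120386.57661/0.065 = 1852101.17860
P_0 = D_1/(1+r)^1 + D_2/(1+r)^2 + D_3/(1+r)^3 + D_4/(1+r)^4 + TV/(1+r)^4
    = 65562.73458 + 67906.35334 + 70333.74756 + 72847.91190 + 1181256.90993 = 1457907.65731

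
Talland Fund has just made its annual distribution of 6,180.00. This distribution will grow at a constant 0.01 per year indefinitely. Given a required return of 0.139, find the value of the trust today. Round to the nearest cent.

D₁ = D₀ × (1 + g) = 6,180.00 × 1.01 = 6,241.8000
Growing perpetuity: P = D₁ / (r − g) = 6,241.8000 / (0.139 − 0.01) = 48,386.05

48386.05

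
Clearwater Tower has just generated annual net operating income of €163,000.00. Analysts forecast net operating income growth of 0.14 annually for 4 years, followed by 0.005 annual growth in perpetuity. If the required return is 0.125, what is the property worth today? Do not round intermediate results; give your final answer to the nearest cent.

D_1 = 185820.00000
D_2 = 211834.80000
D_3 = 241491.67200
D_4 = 275300.50608
Terminal value at year 4: TV = D_4×(1+g_2)/(r−g_2) = 276677.00861/0.12 = 2305641.73842
P_0 = D_1/(1+r)^1 + D_2/(1+r)^2 + D_3/(1+r)^3 + D_4/(1+r)^4 + TV/(1+r)^4
    = 165173.33333 + 167375.64444 + 169607.31970 + 171868.75063 + 1439400.78655 = 2113425.83467

€2113425.83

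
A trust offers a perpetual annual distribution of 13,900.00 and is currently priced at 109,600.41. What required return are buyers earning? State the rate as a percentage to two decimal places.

P = C/r ⇒ r = C/P = 13,900.00/109,600.41 = 0.126824

12.68%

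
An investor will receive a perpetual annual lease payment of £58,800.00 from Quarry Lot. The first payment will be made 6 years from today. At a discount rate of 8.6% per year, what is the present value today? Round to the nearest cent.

Value at end of year 5: C / r = £58,800.00 / 0.086 = £683,720.9302
Discount to today: PV = £683,720.9302 / (1 + 0.086)^5 = £683,720.9302 / 1.510599 = £452,615.84

£452615.84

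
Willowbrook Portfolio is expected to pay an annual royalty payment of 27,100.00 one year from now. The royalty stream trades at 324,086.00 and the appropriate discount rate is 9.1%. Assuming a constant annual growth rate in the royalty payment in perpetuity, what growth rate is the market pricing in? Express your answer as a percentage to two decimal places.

P = D₁/(r−g) ⇒ g = r − D₁/P = 0.091 − 27,100.00/324,086.00 = 0.007380

0.74%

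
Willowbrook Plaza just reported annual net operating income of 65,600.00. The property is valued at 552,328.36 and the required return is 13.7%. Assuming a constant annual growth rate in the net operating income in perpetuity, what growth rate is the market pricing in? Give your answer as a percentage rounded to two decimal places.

P = D₀(1+g)/(r−g) ⇒ P(r−g) = D₀(1+g) ⇒ g(P+D₀) = P·r − D₀
g = (P·r − D₀)/(P + D₀) = (552,328.36×0.137 − 65,600.00) / (552,328.36 + 65,600.00) = 0.016295

1.63%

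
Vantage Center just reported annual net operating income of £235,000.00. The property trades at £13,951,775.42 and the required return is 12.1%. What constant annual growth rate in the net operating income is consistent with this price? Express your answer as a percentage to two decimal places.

P = D₀(1+g)/(r−g) ⇒ P(r−g) = D₀(1+g) ⇒ g(P+D₀) = P·r − D₀
g = (P·r − D₀)/(P + D₀) = (£13,951,775.42×0.121 − £235,000.00) / (£13,951,775.42 + £235,000.00) = 0.102431

10.24%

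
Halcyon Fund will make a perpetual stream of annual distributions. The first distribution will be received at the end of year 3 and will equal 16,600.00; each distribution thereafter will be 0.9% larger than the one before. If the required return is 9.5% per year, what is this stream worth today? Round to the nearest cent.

Value at end of year 2: C₁ / (r − g) = 16,600.00 / (0.095 − 0.009) = 193,023.2558
Discount to today: PV = 193,023.2558 / (1 + 0.095)^2 = 193,023.2558 / 1.199025 = 160,983.51

160983.51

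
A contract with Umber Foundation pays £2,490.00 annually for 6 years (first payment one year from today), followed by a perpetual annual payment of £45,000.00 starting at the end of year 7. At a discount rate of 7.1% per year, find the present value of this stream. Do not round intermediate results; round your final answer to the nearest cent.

PV of 6-year annuity: £2,490.00 × [1 − (1+0.071)^−6] / 0.071 = 11832.13220
Perpetuity value at year 6: £45,000.00 / 0.071 = 633802.81690
PV of perpetuity: 633802.81690 / (1+0.071)^6 = 419969.10243
Total PV = 11832.13220 + 419969.10243 = 431801.23463

£431801.23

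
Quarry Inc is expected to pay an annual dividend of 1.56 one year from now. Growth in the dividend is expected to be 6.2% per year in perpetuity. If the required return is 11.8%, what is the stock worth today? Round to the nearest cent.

27.86

Growing perpetuity: P = D₁ / (r − g) = 1.5600 / (0.118 − 0.062) = 27.86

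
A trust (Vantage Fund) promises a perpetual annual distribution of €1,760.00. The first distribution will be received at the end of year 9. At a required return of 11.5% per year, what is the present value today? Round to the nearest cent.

€6406.43

Value at end of year 8: C / r = €1,760.00 / 0.115 = €15,304.3478
Discount to today: PV = €15,304.3478 / (1 + 0.115)^8 = €15,304.3478 / 2.388905 = €6,406.43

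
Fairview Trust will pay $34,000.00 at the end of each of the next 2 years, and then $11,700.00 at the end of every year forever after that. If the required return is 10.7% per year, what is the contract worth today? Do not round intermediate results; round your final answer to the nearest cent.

$147687.74

PV of 2-year annuity: $34,000.00 × [1 − (1+0.107)^−2] / 0.107 = 58458.57314
Perpetuity value at year 2: $11,700.00 / 0.107 = 109345.79439
PV of perpetuity: 109345.79439 / (1+0.107)^2 = 89229.16775
Total PV = 58458.57314 + 89229.16775 = 147687.74090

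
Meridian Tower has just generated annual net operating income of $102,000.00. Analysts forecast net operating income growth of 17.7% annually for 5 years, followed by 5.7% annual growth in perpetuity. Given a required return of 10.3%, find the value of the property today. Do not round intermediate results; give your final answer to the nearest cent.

$3865118.29

D_1 = 120054.00000
D_2 = 141303.55800
D_3 = 166314.28777
D_4 = 195751.91670
D_5 = 230400.00596
Terminal value at year 5: TV = D_5×(1+g_2)/(r−g_2) = 243532.80630/0.046 = 5294191.44122
P_0 = D_1/(1+r)^1 + D_2/(1+r)^2 + D_3/(1+r)^3 + D_4/(1+r)^4 + D_5/(1+r)^5 + TV/(1+r)^5
    = 108843.15503 + 116145.41566 + 123937.58317 + 132252.52528 + 141125.31483 + 3242814.29944 = 3865118.29340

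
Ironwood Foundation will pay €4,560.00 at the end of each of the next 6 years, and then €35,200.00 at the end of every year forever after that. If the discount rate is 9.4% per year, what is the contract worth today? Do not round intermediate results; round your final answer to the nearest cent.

€238643.41

PV of 6-year annuity: €4,560.00 × [1 − (1+0.094)^−6] / 0.094 = 20214.11639
Perpetuity value at year 6: €35,200.00 / 0.094 = 374468.08511
PV of perpetuity: 374468.08511 / (1+0.094)^6 = 218429.29190
Total PV = 20214.11639 + 218429.29190 = 238643.40830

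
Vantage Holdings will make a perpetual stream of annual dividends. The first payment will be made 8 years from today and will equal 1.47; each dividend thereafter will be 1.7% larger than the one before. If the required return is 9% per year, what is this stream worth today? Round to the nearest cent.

11.02

Value at end of year 7: C₁ / (r − g) = 1.47 / (0.09 − 0.017) = 20.1370
Discount to today: PV = 20.1370 / (1 + 0.09)^7 = 20.1370 / 1.828039 = 11.02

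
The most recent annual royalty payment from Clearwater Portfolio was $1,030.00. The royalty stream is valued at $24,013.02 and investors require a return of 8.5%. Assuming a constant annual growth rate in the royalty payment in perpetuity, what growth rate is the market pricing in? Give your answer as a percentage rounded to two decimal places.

P = D₀(1+g)/(r−g) ⇒ P(r−g) = D₀(1+g) ⇒ g(P+D₀) = P·r − D₀
g = (P·r − D₀)/(P + D₀) = ($24,013.02×0.085 − $1,030.00) / ($24,013.02 + $1,030.00) = 0.040375

4.04%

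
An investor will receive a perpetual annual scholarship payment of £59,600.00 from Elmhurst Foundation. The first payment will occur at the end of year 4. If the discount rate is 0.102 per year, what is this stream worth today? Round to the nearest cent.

Value at end of year 3: C / r = £59,600.00 / 0.102 = £584,313.7255
Discount to today: PV = £584,313.7255 / (1 + 0.102)^3 = £584,313.7255 / 1.338273 = £436,617.67

£436617.67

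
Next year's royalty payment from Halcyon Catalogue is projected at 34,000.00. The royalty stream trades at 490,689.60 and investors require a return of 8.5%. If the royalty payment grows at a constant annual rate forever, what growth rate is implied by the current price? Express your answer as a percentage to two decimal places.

P = D₁/(r−g) ⇒ g = r − D₁/P = 0.085 − 34,000.00/490,689.60 = 0.015710

1.57%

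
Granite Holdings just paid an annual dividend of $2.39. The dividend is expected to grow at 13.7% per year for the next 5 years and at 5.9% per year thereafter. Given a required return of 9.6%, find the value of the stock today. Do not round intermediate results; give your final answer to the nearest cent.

D_1 = 2.71743
D_2 = 3.08972
D_3 = 3.51301
D_4 = 3.99429
D_5 = 4.54151
Terminal value at year 5: TV = D_5×(1+g_2)/(r−g_2) = 4.80946/0.037 = 129.98537
P_0 = D_1/(1+r)^1 + D_2/(1+r)^2 + D_3/(1+r)^3 + D_4/(1+r)^4 + D_5/(1+r)^5 + TV/(1+r)^5
    = 2.47941 + 2.57216 + 2.66838 + 2.76820 + 2.87176 + 82.19430 = 95.55420

$95.55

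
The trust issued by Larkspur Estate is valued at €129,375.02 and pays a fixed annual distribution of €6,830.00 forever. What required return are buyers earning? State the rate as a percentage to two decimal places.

P = C/r ⇒ r = C/P = €6,830.00/€129,375.02 = 0.052792

5.28%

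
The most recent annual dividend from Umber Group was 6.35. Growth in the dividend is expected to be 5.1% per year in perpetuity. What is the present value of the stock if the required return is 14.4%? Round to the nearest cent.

71.76

D₁ = D₀ × (1 + g) = 6.35 × 1.051 = 6.6739
Growing perpetuity: P = D₁ / (r − g) = 6.6739 / (0.144 − 0.051) = 71.76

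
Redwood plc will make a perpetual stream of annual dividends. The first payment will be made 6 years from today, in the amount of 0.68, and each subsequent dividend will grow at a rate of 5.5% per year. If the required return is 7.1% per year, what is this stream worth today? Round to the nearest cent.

30.16

Value at end of year 5: C₁ / (r − g) = 0.68 / (0.071 − 0.055) = 42.5000
Discount to today: PV = 42.5000 / (1 + 0.071)^5 = 42.5000 / 1.409118 = 30.16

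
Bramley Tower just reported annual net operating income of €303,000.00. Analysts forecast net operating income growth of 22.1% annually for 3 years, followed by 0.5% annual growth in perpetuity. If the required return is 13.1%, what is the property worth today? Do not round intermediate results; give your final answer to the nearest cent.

€4102362.11

D_1 = 369963.00000
D_2 = 451724.82300
D_3 = 551556.00888
Terminal value at year 3: TV = D_3×(1+g_2)/(r−g_2) = 554313.78893/0.126 = 4399315.78514
P_0 = D_1/(1+r)^1 + D_2/(1+r)^2 + D_3/(1+r)^3 + TV/(1+r)^3
    = 327111.40584 + 353141.49118 + 381242.93610 + 3040866.27605 = 4102362.10917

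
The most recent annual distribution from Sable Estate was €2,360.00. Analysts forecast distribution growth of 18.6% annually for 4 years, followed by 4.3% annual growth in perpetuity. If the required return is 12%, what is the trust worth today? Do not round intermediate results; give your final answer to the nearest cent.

D_1 = 2798.96000
D_2 = 3319.56656
D_3 = 3937.00594
D_4 = 4669.28905
Terminal value at year 4: TV = D_4×(1+g_2)/(r−g_2) = 4870.06847/0.077 = 63247.64252
P_0 = D_1/(1+r)^1 + D_2/(1+r)^2 + D_3/(1+r)^3 + D_4/(1+r)^4 + TV/(1+r)^4
    = 2499.07143 + 2646.33814 + 2802.28306 + 2967.41760 + 40195.02024 = 51110.13047

€51110.13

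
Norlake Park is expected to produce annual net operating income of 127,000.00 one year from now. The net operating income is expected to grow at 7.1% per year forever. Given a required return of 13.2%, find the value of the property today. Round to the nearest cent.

Growing perpetuity: P = D₁ / (r − g) = 127,000.0000 / (0.132 − 0.071) = 2,081,967.21

2081967.21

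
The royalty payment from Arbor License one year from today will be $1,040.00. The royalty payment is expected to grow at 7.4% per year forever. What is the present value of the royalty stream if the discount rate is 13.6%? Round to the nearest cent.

$16774.19

Growing perpetuity: P = D₁ / (r − g) = $1,040.0000 / (0.136 − 0.074) = $16,774.19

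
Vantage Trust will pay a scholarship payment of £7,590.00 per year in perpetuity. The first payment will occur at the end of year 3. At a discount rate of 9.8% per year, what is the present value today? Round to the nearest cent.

£64240.81

Value at end of year 2: C / r = £7,590.00 / 0.098 = £77,448.9796
Discount to today: PV = £77,448.9796 / (1 + 0.098)^2 = £77,448.9796 / 1.205604 = £64,240.81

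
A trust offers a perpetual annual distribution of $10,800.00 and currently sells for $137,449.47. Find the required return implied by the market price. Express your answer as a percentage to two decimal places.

P = C/r ⇒ r = C/P = $10,800.00/$137,449.47 = 0.078574

7.86%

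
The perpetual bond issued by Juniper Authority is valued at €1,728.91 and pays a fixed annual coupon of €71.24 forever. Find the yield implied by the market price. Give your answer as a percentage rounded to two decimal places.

P = C/r ⇒ r = C/P = €71.24/€1,728.91 = 0.041205

4.12%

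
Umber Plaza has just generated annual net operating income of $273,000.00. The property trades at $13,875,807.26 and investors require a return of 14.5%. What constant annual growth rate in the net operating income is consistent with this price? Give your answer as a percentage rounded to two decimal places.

P = D₀(1+g)/(r−g) ⇒ P(r−g) = D₀(1+g) ⇒ g(P+D₀) = P·r − D₀
g = (P·r − D₀)/(P + D₀) = ($13,875,807.26×0.145 − $273,000.00) / ($13,875,807.26 + $273,000.00) = 0.122907

12.29%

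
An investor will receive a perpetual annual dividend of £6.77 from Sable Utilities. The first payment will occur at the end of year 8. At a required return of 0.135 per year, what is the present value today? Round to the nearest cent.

£20.67

Value at end of year 7: C / r = £6.77 / 0.135 = £50.1481
Discount to today: PV = £50.1481 / (1 + 0.135)^7 = £50.1481 / 2.426448 = £20.67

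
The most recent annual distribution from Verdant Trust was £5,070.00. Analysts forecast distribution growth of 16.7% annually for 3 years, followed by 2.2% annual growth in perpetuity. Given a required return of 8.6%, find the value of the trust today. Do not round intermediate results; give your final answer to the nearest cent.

D_1 = 5916.69000
D_2 = 6904.77723
D_3 = 8057.87503
Terminal value at year 3: TV = D_3×(1+g_2)/(r−g_2) = 8235.14828/0.064 = 128674.19184
P_0 = D_1/(1+r)^1 + D_2/(1+r)^2 + D_3/(1+r)^3 + TV/(1+r)^3
    = 5448.14917 + 5854.50284 + 6291.16465 + 100462.03555 = 118055.85221

£118055.85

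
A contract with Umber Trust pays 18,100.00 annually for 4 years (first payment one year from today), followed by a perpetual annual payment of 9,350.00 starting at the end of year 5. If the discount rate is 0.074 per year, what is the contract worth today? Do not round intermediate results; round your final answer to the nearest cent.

PV of 4-year annuity: 18,100.00 × [1 − (1+0.074)^−4] / 0.074 = 60758.94684
Perpetuity value at year 4: 9,350.00 / 0.074 = 126351.35135
PV of perpetuity: 126351.35135 / (1+0.074)^4 = 94964.82356
Total PV = 60758.94684 + 94964.82356 = 155723.77041

155723.77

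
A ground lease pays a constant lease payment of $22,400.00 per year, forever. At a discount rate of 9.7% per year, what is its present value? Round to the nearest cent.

$230927.84

Level perpetuity: PV = C / r = $22,400.00 / 0.097 = $230,927.84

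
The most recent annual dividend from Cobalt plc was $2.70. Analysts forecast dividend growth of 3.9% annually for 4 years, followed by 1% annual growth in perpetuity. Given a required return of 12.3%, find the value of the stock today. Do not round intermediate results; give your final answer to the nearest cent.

$26.61

D_1 = 2.80530
D_2 = 2.91471
D_3 = 3.02838
D_4 = 3.14649
Terminal value at year 4: TV = D_4×(1+g_2)/(r−g_2) = 3.17795/0.113 = 28.12347
P_0 = D_1/(1+r)^1 + D_2/(1+r)^2 + D_3/(1+r)^3 + D_4/(1+r)^4 + TV/(1+r)^4
    = 2.49804 + 2.31119 + 2.13831 + 1.97837 + 17.68275 = 26.60866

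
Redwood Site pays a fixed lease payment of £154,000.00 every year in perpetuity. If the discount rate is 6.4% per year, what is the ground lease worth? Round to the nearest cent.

Level perpetuity: PV = C / r = £154,000.00 / 0.064 = £2,406,250.00

£2406250.00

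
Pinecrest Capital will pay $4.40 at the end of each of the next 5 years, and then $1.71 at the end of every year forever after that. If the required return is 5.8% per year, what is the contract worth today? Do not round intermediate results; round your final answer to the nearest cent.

PV of 5-year annuity: $4.40 × [1 − (1+0.058)^−5] / 0.058 = 18.63568
Perpetuity value at year 5: $1.71 / 0.058 = 29.48276
PV of perpetuity: 29.48276 / (1+0.058)^5 = 22.24026
Total PV = 18.63568 + 22.24026 = 40.87594

$40.88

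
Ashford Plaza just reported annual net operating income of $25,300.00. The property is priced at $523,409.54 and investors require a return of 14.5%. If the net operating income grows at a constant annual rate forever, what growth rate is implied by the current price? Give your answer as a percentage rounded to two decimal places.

P = D₀(1+g)/(r−g) ⇒ P(r−g) = D₀(1+g) ⇒ g(P+D₀) = P·r − D₀
g = (P·r − D₀)/(P + D₀) = ($523,409.54×0.145 − $25,300.00) / ($523,409.54 + $25,300.00) = 0.092206

9.22%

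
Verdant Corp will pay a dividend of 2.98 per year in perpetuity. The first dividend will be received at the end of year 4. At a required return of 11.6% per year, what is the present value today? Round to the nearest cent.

Value at end of year 3: C / r = 2.98 / 0.116 = 25.6897
Discount to today: PV = 25.6897 / (1 + 0.116)^3 = 25.6897 / 1.389929 = 18.48

18.48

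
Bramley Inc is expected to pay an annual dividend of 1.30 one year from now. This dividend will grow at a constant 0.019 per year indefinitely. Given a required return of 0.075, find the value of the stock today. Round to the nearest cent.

Growing perpetuity: P = D₁ / (r − g) = 1.3000 / (0.075 − 0.019) = 23.21

23.21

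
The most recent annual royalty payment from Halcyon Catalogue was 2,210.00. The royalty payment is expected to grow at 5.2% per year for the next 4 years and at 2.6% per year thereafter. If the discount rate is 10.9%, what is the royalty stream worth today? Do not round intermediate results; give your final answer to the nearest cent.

D_1 = 2324.92000
D_2 = 2445.81584
D_3 = 2572.99826
D_4 = 2706.79417
Terminal value at year 4: TV = D_4×(1+g_2)/(r−g_2) = 2777.17082/0.083 = 33459.88942
P_0 = D_1/(1+r)^1 + D_2/(1+r)^2 + D_3/(1+r)^3 + D_4/(1+r)^4 + TV/(1+r)^4
    = 2096.41118 + 1988.66056 + 1886.44807 + 1789.48906 + 22120.67203 = 29881.68091

29881.68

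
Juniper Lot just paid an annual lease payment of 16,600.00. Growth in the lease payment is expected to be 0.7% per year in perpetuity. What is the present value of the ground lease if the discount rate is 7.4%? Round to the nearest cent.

D₁ = D₀ × (1 + g) = 16,600.00 × 1.007 = 16,716.2000
Growing perpetuity: P = D₁ / (r − g) = 16,716.2000 / (0.074 − 0.007) = 249,495.52

249495.52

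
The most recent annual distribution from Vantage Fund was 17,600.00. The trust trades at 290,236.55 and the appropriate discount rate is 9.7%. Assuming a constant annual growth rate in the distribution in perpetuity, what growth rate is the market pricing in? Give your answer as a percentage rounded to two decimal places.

3.43%

P = D₀(1+g)/(r−g) ⇒ P(r−g) = D₀(1+g) ⇒ g(P+D₀) = P·r − D₀
g = (P·r − D₀)/(P + D₀) = (290,236.55×0.097 − 17,600.00) / (290,236.55 + 17,600.00) = 0.034281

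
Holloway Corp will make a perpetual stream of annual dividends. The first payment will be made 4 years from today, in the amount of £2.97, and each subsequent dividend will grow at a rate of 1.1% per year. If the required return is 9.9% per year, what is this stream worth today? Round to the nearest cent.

£25.43

Value at end of year 3: C₁ / (r − g) = £2.97 / (0.099 − 0.011) = £33.7500
Discount to today: PV = £33.7500 / (1 + 0.099)^3 = £33.7500 / 1.327373 = £25.43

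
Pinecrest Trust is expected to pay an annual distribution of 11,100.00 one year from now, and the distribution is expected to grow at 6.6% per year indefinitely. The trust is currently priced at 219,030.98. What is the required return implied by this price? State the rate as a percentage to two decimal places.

11.67%

P = D₁/(r − g) ⇒ r = D₁/P + g = 11,100.0000/219,030.98 + 0.066 = 0.050678 + 0.066 = 0.116678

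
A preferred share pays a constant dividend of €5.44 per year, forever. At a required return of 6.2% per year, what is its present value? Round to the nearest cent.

Level perpetuity: PV = C / r = €5.44 / 0.062 = €87.74

€87.74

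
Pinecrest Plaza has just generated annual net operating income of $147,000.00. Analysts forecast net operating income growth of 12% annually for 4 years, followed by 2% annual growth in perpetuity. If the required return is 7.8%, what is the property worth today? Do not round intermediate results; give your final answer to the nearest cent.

D_1 = 164640.00000
D_2 = 184396.80000
D_3 = 206524.41600
D_4 = 231307.34592
Terminal value at year 4: TV = D_4×(1+g_2)/(r−g_2) = 235933.49284/0.058 = 4067818.84204
P_0 = D_1/(1+r)^1 + D_2/(1+r)^2 + D_3/(1+r)^3 + D_4/(1+r)^4 + TV/(1+r)^4
    = 152727.27273 + 158677.68595 + 164859.93345 + 171283.04775 + 3012219.11552 = 3659767.05540

$3659767.06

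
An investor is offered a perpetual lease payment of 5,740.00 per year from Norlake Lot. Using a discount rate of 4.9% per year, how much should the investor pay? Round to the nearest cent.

Level perpetuity: PV = C / r = 5,740.00 / 0.049 = 117,142.86

117142.86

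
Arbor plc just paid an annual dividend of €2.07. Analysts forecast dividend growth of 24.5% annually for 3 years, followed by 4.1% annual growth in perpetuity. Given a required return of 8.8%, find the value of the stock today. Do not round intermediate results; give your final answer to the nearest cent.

D_1 = 2.57715
D_2 = 3.20855
D_3 = 3.99465
Terminal value at year 3: TV = D_3×(1+g_2)/(r−g_2) = 4.15843/0.047 = 88.47718
P_0 = D_1/(1+r)^1 + D_2/(1+r)^2 + D_3/(1+r)^3 + TV/(1+r)^3
    = 2.36870 + 2.71051 + 3.10164 + 68.69808 = 76.87894

€76.88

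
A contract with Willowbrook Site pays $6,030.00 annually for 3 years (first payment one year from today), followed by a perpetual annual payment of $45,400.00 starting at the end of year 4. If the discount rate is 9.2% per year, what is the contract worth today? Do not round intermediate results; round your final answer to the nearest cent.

PV of 3-year annuity: $6,030.00 × [1 − (1+0.092)^−3] / 0.092 = 15209.46378
Perpetuity value at year 3: $45,400.00 / 0.092 = 493478.26087
PV of perpetuity: 493478.26087 / (1+0.092)^3 = 378965.88014
Total PV = 15209.46378 + 378965.88014 = 394175.34392

$394175.34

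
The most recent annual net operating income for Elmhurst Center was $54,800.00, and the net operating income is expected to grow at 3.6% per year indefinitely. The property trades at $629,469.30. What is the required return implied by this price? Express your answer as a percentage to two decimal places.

12.62%

D₁ = $54,800.00 × 1.036 = $56,772.8000
P = D₁/(r − g) ⇒ r = D₁/P + g = $56,772.8000/$629,469.30 + 0.036 = 0.090192 + 0.036 = 0.126192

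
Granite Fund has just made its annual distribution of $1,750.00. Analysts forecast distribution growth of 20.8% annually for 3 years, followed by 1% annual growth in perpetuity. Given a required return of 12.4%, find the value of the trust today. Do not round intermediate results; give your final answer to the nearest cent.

$25321.23

D_1 = 2114.00000
D_2 = 2553.71200
D_3 = 3084.88410
Terminal value at year 3: TV = D_3×(1+g_2)/(r−g_2) = 3115.73294/0.114 = 27330.99068
P_0 = D_1/(1+r)^1 + D_2/(1+r)^2 + D_3/(1+r)^3 + TV/(1+r)^3
    = 1880.78292 + 2021.33965 + 2172.40062 + 19246.70724 = 25321.23042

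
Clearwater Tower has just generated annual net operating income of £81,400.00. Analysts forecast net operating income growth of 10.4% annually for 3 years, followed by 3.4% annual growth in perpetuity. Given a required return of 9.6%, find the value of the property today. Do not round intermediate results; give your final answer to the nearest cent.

D_1 = 89865.60000
D_2 = 99211.62240
D_3 = 109529.63113
Terminal value at year 3: TV = D_3×(1+g_2)/(r−g_2) = 113253.63859/0.062 = 1826671.59013
P_0 = D_1/(1+r)^1 + D_2/(1+r)^2 + D_3/(1+r)^3 + TV/(1+r)^3
    = 81994.16058 + 82592.65811 + 83195.52422 + 1387486.64593 = 1635268.98884

£1635268.99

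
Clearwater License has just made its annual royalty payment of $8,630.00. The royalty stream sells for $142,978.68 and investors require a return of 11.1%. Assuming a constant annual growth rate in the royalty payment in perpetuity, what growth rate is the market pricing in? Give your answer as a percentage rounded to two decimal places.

P = D₀(1+g)/(r−g) ⇒ P(r−g) = D₀(1+g) ⇒ g(P+D₀) = P·r − D₀
g = (P·r − D₀)/(P + D₀) = ($142,978.68×0.111 − $8,630.00) / ($142,978.68 + $8,630.00) = 0.047759

4.78%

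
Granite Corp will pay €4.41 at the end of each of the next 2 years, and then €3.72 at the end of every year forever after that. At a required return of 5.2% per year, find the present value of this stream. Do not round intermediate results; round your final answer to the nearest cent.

€72.82

PV of 2-year annuity: €4.41 × [1 − (1+0.052)^−2] / 0.052 = 8.17682
Perpetuity value at year 2: €3.72 / 0.052 = 71.53846
PV of perpetuity: 71.53846 / (1+0.052)^2 = 64.64101
Total PV = 8.17682 + 64.64101 = 72.81783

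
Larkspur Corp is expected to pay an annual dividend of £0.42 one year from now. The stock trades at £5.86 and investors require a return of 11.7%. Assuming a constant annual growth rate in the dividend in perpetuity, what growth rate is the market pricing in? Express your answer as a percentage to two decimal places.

4.53%

P = D₁/(r−g) ⇒ g = r − D₁/P = 0.117 − £0.42/£5.86 = 0.045328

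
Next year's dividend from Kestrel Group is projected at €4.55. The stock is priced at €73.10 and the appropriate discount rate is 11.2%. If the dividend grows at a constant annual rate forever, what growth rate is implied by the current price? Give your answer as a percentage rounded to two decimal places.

4.98%

P = D₁/(r−g) ⇒ g = r − D₁/P = 0.112 − €4.55/€73.10 = 0.049756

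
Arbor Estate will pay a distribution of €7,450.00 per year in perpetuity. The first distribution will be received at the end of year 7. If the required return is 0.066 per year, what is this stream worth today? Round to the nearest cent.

Value at end of year 6: C / r = €7,450.00 / 0.066 = €112,878.7879
Discount to today: PV = €112,878.7879 / (1 + 0.066)^6 = €112,878.7879 / 1.467382 = €76,925.28

€76925.28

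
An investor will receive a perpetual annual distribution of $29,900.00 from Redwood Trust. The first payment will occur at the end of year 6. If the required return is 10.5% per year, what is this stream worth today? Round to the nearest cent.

$172850.44

Value at end of year 5: C / r = $29,900.00 / 0.105 = $284,761.9048
Discount to today: PV = $284,761.9048 / (1 + 0.105)^5 = $284,761.9048 / 1.647447 = $172,850.44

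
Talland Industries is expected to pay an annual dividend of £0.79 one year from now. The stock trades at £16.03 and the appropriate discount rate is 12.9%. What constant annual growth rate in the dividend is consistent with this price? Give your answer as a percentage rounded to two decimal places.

7.97%

P = D₁/(r−g) ⇒ g = r − D₁/P = 0.129 − £0.79/£16.03 = 0.079717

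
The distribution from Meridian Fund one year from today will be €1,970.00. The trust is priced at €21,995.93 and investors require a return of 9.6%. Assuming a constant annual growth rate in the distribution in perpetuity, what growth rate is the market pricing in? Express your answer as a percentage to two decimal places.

P = D₁/(r−g) ⇒ g = r − D₁/P = 0.096 − €1,970.00/€21,995.93 = 0.006438

0.64%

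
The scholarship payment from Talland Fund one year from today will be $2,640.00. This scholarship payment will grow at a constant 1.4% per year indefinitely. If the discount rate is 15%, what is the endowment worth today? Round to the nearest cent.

$19411.76

Growing perpetuity: P = D₁ / (r − g) = $2,640.0000 / (0.15 − 0.014) = $19,411.76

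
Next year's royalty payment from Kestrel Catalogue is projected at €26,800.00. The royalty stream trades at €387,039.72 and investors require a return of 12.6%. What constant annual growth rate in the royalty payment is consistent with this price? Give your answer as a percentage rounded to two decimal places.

P = D₁/(r−g) ⇒ g = r − D₁/P = 0.126 − €26,800.00/€387,039.72 = 0.056756

5.68%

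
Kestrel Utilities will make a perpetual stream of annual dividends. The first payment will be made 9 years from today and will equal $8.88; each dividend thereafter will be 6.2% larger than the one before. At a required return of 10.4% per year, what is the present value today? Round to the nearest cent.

$95.81

Value at end of year 8: C₁ / (r − g) = $8.88 / (0.104 − 0.062) = $211.4286
Discount to today: PV = $211.4286 / (1 + 0.104)^8 = $211.4286 / 2.206747 = $95.81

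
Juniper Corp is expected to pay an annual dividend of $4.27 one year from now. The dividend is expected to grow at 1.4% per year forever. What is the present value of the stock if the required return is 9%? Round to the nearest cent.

$56.18

Growing perpetuity: P = D₁ / (r − g) = $4.2700 / (0.09 − 0.014) = $56.18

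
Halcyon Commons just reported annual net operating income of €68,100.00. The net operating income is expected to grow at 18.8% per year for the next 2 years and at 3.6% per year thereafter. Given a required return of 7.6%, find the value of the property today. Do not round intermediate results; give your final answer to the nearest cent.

D_1 = 80902.80000
D_2 = 96112.52640
Terminal value at year 2: TV = D_2×(1+g_2)/(r−g_2) = 99572.57735/0.04 = 2489314.43376
P_0 = D_1/(1+r)^1 + D_2/(1+r)^2 + TV/(1+r)^2
    = 75188.47584 + 83014.78559 + 2150082.94675 = 2308286.20818

€2308286.21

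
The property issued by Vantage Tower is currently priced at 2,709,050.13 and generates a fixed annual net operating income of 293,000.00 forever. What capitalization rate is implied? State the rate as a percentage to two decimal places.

P = C/r ⇒ r = C/P = 293,000.00/2,709,050.13 = 0.108156

10.82%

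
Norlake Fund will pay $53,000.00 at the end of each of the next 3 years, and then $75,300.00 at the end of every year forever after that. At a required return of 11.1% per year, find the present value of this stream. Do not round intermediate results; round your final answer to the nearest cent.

$623978.18

PV of 3-year annuity: $53,000.00 × [1 − (1+0.111)^−3] / 0.111 = 129291.95118
Perpetuity value at year 3: $75,300.00 / 0.111 = 678378.37838
PV of perpetuity: 678378.37838 / (1+0.111)^3 = 494686.22887
Total PV = 129291.95118 + 494686.22887 = 623978.18005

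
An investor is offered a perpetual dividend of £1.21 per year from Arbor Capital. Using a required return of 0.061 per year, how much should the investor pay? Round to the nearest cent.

£19.84

Level perpetuity: PV = C / r = £1.21 / 0.061 = £19.84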